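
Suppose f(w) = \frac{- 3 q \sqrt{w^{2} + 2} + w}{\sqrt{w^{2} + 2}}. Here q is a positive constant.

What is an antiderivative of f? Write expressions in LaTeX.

An antiderivative is F(w) = - 3 q w + \sqrt{w^{2} + 2}.

A first test for any F(w): its w-derivative must equal f(w) identically.
Check: d/dw[- 3 q w + \sqrt{w^{2} + 2}] = \frac{- 3 q \sqrt{w^{2} + 2} + w}{\sqrt{w^{2} + 2}} = f(w).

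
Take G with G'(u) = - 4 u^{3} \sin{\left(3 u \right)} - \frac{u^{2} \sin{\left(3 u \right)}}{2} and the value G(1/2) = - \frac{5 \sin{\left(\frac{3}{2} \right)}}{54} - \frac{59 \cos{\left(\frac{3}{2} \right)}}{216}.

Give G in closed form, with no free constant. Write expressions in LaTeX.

Integrate term by term and add the pieces.
A general antiderivative is \frac{4 u^{3} \cos{\left(3 u \right)}}{3} - \frac{4 u^{2} \sin{\left(3 u \right)}}{3} + \frac{u^{2} \cos{\left(3 u \right)}}{6} - \frac{u \sin{\left(3 u \right)}}{9} - \frac{8 u \cos{\left(3 u \right)}}{9} + \frac{8 \sin{\left(3 u \right)}}{27} - \frac{\cos{\left(3 u \right)}}{27} + C.
The condition gives C = - \frac{5 \sin{\left(\frac{3}{2} \right)}}{54} - \frac{59 \cos{\left(\frac{3}{2} \right)}}{216} - (- \frac{5 \sin{\left(\frac{3}{2} \right)}}{54} - \frac{59 \cos{\left(\frac{3}{2} \right)}}{216}) = 0.
So G(u) = \frac{4 u^{3} \cos{\left(3 u \right)}}{3} - \frac{4 u^{2} \sin{\left(3 u \right)}}{3} + \frac{u^{2} \cos{\left(3 u \right)}}{6} - \frac{u \sin{\left(3 u \right)}}{9} - \frac{8 u \cos{\left(3 u \right)}}{9} + \frac{8 \sin{\left(3 u \right)}}{27} - \frac{\cos{\left(3 u \right)}}{27}.
Check: d/du[\frac{4 u^{3} \cos{\left(3 u \right)}}{3} - \frac{4 u^{2} \sin{\left(3 u \right)}}{3} + \frac{u^{2} \cos{\left(3 u \right)}}{6} - \frac{u \sin{\left(3 u \right)}}{9} - \frac{8 u \cos{\left(3 u \right)}}{9} + \frac{8 \sin{\left(3 u \right)}}{27} - \frac{\cos{\left(3 u \right)}}{27}] = - 4 u^{3} \sin{\left(3 u \right)} - \frac{u^{2} \sin{\left(3 u \right)}}{2} = G'(u).

G(u) = \frac{4 u^{3} \cos{\left(3 u \right)}}{3} - \frac{4 u^{2} \sin{\left(3 u \right)}}{3} + \frac{u^{2} \cos{\left(3 u \right)}}{6} - \frac{u \sin{\left(3 u \right)}}{9} - \frac{8 u \cos{\left(3 u \right)}}{9} + \frac{8 \sin{\left(3 u \right)}}{27} - \frac{\cos{\left(3 u \right)}}{27}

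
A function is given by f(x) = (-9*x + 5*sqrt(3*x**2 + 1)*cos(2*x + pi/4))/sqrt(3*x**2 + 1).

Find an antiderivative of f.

Check any antiderivative F(x) by computing F'(x) and comparing it with f(x).
Check: d/dx[(-6*sqrt(3*x**2 + 1) + 5*sin(2*x + pi/4))/2] = (-9*x + 5*sqrt(3*x**2 + 1)*cos(2*x + pi/4))/sqrt(3*x**2 + 1) = f(x).

An antiderivative is F(x) = (-6*sqrt(3*x**2 + 1) + 5*sin(2*x + pi/4))/2.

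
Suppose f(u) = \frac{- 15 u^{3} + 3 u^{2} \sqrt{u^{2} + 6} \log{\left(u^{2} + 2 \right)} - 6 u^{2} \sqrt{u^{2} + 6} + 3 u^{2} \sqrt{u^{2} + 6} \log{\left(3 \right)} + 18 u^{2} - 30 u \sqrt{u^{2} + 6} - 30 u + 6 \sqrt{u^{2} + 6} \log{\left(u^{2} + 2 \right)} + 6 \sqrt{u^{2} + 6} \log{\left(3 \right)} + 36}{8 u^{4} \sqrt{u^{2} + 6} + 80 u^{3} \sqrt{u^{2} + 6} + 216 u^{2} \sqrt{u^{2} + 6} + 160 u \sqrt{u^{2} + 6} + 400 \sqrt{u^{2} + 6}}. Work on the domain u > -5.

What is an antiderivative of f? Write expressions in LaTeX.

An antiderivative is F(u) = - \frac{3 \sqrt{u^{2} + 6}}{8 u + 40} - \frac{3 \log{\left(3 u^{2} + 6 \right)}}{8 u + 40}.

f has the shape v'r + vr' for v = - \frac{3}{4 \left(u + 5\right)} and r = \frac{\sqrt{u^{2} + 6}}{2} + \frac{\log{\left(3 u^{2} + 6 \right)}}{2} — it is the derivative of the product v*r.
Check: d/du[- \frac{3 \sqrt{u^{2} + 6}}{8 u + 40} - \frac{3 \log{\left(3 u^{2} + 6 \right)}}{8 u + 40}] = \frac{- 15 u^{3} + 3 u^{2} \sqrt{u^{2} + 6} \log{\left(u^{2} + 2 \right)} - 6 u^{2} \sqrt{u^{2} + 6} + 3 u^{2} \sqrt{u^{2} + 6} \log{\left(3 \right)} + 18 u^{2} - 30 u \sqrt{u^{2} + 6} - 30 u + 6 \sqrt{u^{2} + 6} \log{\left(u^{2} + 2 \right)} + 6 \sqrt{u^{2} + 6} \log{\left(3 \right)} + 36}{8 u^{4} \sqrt{u^{2} + 6} + 80 u^{3} \sqrt{u^{2} + 6} + 216 u^{2} \sqrt{u^{2} + 6} + 160 u \sqrt{u^{2} + 6} + 400 \sqrt{u^{2} + 6}} = f(u).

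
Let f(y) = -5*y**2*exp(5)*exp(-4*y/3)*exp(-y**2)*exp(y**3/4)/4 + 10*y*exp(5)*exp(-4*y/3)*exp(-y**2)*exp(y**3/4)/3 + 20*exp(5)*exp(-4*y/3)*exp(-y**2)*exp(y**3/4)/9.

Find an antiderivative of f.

f matches the chain-rule pattern g'(h)*h' with inner function h(y) = y**3/4 - y**2 - 4*y/3 + 5; substituting u = h(y) collapses the integral.
Check: d/dy[-5*exp(y**3/4 - y**2 - 4*y/3 + 5)/3] = -5*y**2*exp(5)*exp(-4*y/3)*exp(-y**2)*exp(y**3/4)/4 + 10*y*exp(5)*exp(-4*y/3)*exp(-y**2)*exp(y**3/4)/3 + 20*exp(5)*exp(-4*y/3)*exp(-y**2)*exp(y**3/4)/9 = f(y).

An antiderivative is F(y) = -5*exp(y**3/4 - y**2 - 4*y/3 + 5)/3.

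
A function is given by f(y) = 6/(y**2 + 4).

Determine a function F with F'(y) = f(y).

An antiderivative F(y) passes only if d/dy[F] lands on f(y) exactly.
Check: d/dy[3*atan(y/2)] = 6/(y**2 + 4) = f(y).

An antiderivative is F(y) = 3*atan(y/2).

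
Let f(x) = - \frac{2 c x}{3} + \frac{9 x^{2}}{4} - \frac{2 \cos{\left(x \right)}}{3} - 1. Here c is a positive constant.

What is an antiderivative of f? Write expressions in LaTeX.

An antiderivative is F(x) = - \frac{c x^{2}}{3} + \frac{3 x^{3}}{4} - x - \frac{2 \sin{\left(x \right)}}{3}.

Integrate term by term and add the pieces.
Check: d/dx[- \frac{c x^{2}}{3} + \frac{3 x^{3}}{4} - x - \frac{2 \sin{\left(x \right)}}{3}] = - \frac{2 c x}{3} + \frac{9 x^{2}}{4} - \frac{2 \cos{\left(x \right)}}{3} - 1 = f(x).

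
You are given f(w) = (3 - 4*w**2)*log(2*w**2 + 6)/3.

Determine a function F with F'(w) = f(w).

Differentiate the proposed F(w) back; it has to land on f(w) exactly.
Check: d/dw[-4*w**3*log(2*w**2 + 6)/9 + 8*w**3/27 + w*log(2*w**2 + 6) - 14*w/3 + 14*sqrt(3)*atan(sqrt(3)*w/3)/3] = -4*w**2*log(w**2 + 3)/3 - 4*w**2*log(2)/3 + log(w**2 + 3) + log(2), which equals f(w).

An antiderivative is F(w) = -4*w**3*log(2*w**2 + 6)/9 + 8*w**3/27 + w*log(2*w**2 + 6) - 14*w/3 + 14*sqrt(3)*atan(sqrt(3)*w/3)/3.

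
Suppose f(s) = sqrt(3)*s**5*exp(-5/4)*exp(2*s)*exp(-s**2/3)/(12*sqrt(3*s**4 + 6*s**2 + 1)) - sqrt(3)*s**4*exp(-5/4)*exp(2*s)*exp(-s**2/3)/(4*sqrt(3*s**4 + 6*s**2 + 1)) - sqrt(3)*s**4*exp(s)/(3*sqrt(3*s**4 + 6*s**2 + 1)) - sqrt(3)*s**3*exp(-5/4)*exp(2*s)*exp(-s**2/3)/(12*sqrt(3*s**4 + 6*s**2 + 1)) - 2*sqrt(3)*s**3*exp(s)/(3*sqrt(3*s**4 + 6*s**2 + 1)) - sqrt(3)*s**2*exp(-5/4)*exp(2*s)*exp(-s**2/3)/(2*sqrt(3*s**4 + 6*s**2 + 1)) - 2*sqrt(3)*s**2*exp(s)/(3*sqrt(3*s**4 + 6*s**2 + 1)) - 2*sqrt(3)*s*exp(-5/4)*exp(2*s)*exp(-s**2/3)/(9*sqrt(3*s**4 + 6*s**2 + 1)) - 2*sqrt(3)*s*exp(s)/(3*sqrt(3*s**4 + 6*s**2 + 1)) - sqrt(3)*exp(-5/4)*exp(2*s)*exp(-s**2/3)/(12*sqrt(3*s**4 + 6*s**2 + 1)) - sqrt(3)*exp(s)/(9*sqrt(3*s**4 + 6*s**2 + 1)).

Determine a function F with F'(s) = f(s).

An antiderivative is F(s) = -sqrt(s**4 + 2*s**2 + 1/3)*exp(-5/4)*exp(2*s)*exp(-s**2/3)/8 - sqrt(s**4 + 2*s**2 + 1/3)*exp(s)/3.

Recognize the product-rule pattern: f = u'v + uv' with u = sqrt(s**4 + 2*s**2 + 1/3)/4, v = -4*exp(s)/3 - exp(-s**2/3 + 2*s - 5/4)/2, so integration by parts undoes it.
Check: d/ds[-sqrt(s**4 + 2*s**2 + 1/3)*exp(-5/4)*exp(2*s)*exp(-s**2/3)/8 - sqrt(s**4 + 2*s**2 + 1/3)*exp(s)/3] = (3*sqrt(3)*s**5*sqrt(3*s**4 + 6*s**2 + 1)*exp(5/4)*exp(2*s) - 9*sqrt(3)*s**4*sqrt(3*s**4 + 6*s**2 + 1)*exp(5/4)*exp(2*s) - 12*sqrt(3)*s**4*sqrt(3*s**4 + 6*s**2 + 1)*exp(5/2)*exp(s)*exp(s**2/3) - 3*sqrt(3)*s**3*sqrt(3*s**4 + 6*s**2 + 1)*exp(5/4)*exp(2*s) - 24*sqrt(3)*s**3*sqrt(3*s**4 + 6*s**2 + 1)*exp(5/2)*exp(s)*exp(s**2/3) - 18*sqrt(3)*s**2*sqrt(3*s**4 + 6*s**2 + 1)*exp(5/4)*exp(2*s) - 24*sqrt(3)*s**2*sqrt(3*s**4 + 6*s**2 + 1)*exp(5/2)*exp(s)*exp(s**2/3) - 8*sqrt(3)*s*sqrt(3*s**4 + 6*s**2 + 1)*exp(5/4)*exp(2*s) - 24*sqrt(3)*s*sqrt(3*s**4 + 6*s**2 + 1)*exp(5/2)*exp(s)*exp(s**2/3) - 3*sqrt(3)*sqrt(3*s**4 + 6*s**2 + 1)*exp(5/4)*exp(2*s) - 4*sqrt(3)*sqrt(3*s**4 + 6*s**2 + 1)*exp(5/2)*exp(s)*exp(s**2/3))/(108*s**4*exp(5/2)*exp(s**2/3) + 216*s**2*exp(5/2)*exp(s**2/3) + 36*exp(5/2)*exp(s**2/3)), which equals f(s).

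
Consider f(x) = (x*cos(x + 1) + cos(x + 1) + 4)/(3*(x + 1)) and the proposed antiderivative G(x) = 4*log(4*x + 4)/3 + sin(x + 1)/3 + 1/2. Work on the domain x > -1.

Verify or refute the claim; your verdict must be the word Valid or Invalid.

Valid. The derivative of G reproduces f.

d/dx[G] = (x*cos(x + 1) + cos(x + 1) + 4)/(3*x + 3)
This equals f(x) exactly, so the claim holds.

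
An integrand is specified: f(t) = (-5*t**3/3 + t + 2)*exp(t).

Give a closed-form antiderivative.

f has the shape u'v + uv' for u = -5*t**3/3 + 5*t**2 - 9*t + 11 and v = exp(t) — it is the derivative of the product u*v.
Check: d/dt[-(5*t**3 - 15*t**2 + 27*t - 33)*exp(t)/3] = -5*t**3*exp(t)/3 + t*exp(t) + 2*exp(t), which equals f(t).

An antiderivative is F(t) = -(5*t**3 - 15*t**2 + 27*t - 33)*exp(t)/3.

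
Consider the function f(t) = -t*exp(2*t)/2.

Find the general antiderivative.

F(t) = (1 - 2*t)*exp(2*t)/8 + C

Recognize the product-rule pattern: f = u'v + uv' with u = 1/8 - t/4, v = exp(2*t), so integration by parts undoes it.
Check: d/dt[(1 - 2*t)*exp(2*t)/8] = -t*exp(2*t)/2 = f(t).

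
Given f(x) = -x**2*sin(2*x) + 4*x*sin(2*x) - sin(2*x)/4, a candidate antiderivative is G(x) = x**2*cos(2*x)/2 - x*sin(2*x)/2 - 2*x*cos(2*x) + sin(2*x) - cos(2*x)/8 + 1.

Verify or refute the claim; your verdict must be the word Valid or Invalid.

d/dx[G] = -x**2*sin(2*x) + 4*x*sin(2*x) - sin(2*x)/4
This equals f(x) exactly, so the claim holds.

Valid: G'(x) = f(x).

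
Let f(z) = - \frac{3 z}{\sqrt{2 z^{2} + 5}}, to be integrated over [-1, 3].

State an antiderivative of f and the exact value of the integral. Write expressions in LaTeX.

The substitution u = 2 z^{2} + 5 works: f is exactly (dF/du)*(du/dz) for that inner function.
F(z) = - \frac{3 \sqrt{2 z^{2} + 5}}{2} is an antiderivative of f.
Check: d/dz[- \frac{3 \sqrt{2 z^{2} + 5}}{2}] = - \frac{3 z}{\sqrt{2 z^{2} + 5}} = f(z).
F(3) = - \frac{3 \sqrt{23}}{2}; F(-1) = - \frac{3 \sqrt{7}}{2}.
Integral = F(3) - F(-1) = - \frac{3 \sqrt{23}}{2} + \frac{3 \sqrt{7}}{2}.

Antiderivative: F(z) = - \frac{3 \sqrt{2 z^{2} + 5}}{2}; value = - \frac{3 \sqrt{23}}{2} + \frac{3 \sqrt{7}}{2}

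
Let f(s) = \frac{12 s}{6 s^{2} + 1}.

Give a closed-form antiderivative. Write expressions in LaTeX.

f matches the chain-rule pattern g'(h)*h' with inner function h(s) = 2 s^{2} + \frac{1}{3}; substituting u = h(s) collapses the integral.
Check: d/ds[\log{\left(2 s^{2} + \frac{1}{3} \right)}] = \frac{12 s}{6 s^{2} + 1} = f(s).

An antiderivative is F(s) = \log{\left(2 s^{2} + \frac{1}{3} \right)}.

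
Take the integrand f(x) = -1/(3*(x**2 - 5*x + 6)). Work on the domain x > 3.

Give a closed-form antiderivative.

An antiderivative is F(x) = (-log(x - 3) + log(x - 2))/3.

Factor the denominator (3*(x - 3)*(x - 2)) and decompose: f = 1/(3*(x - 2)) - 1/(3*(x - 3)); each piece integrates to a log, atan, or power term.
Check: d/dx[(-log(x - 3) + log(x - 2))/3] = -1/(3*x**2 - 15*x + 18), which equals f(x).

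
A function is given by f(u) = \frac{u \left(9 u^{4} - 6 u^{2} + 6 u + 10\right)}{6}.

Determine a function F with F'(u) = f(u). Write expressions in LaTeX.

A candidate is checked by its d/du: the result must match f(u).
Check: d/du[\frac{u^{6}}{4} - \frac{u^{4}}{4} + \frac{u^{3}}{3} + \frac{5 u^{2}}{6}] = \frac{3 u^{5}}{2} - u^{3} + u^{2} + \frac{5 u}{3}, which equals f(u).

An antiderivative is F(u) = \frac{u^{6}}{4} - \frac{u^{4}}{4} + \frac{u^{3}}{3} + \frac{5 u^{2}}{6}.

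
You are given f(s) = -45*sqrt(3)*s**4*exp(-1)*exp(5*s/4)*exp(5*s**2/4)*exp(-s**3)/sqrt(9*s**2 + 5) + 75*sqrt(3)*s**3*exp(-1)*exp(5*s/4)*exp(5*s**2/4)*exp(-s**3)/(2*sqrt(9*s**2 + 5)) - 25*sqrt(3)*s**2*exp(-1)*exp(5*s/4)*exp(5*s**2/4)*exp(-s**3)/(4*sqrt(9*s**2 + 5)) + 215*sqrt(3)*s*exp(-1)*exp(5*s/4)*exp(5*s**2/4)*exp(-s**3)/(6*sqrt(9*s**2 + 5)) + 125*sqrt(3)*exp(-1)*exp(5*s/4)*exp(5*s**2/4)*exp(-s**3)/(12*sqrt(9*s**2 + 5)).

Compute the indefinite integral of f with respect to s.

F(s) = 5*sqrt(3*s**2 + 5/3)*exp(-1)*exp(5*s/4)*exp(5*s**2/4)*exp(-s**3) + C

Recognize the product-rule pattern: f = u'v + uv' with u = 5*sqrt(3*s**2 + 5/3), v = exp(-s**3 + 5*s**2/4 + 5*s/4 - 1), so integration by parts undoes it.
Check: d/ds[5*sqrt(3*s**2 + 5/3)*exp(-1)*exp(5*s/4)*exp(5*s**2/4)*exp(-s**3)] = sqrt(3)*(-540*s**4*exp(5*s/4)*exp(5*s**2/4) + 450*s**3*exp(5*s/4)*exp(5*s**2/4) - 75*s**2*exp(5*s/4)*exp(5*s**2/4) + 430*s*exp(5*s/4)*exp(5*s**2/4) + 125*exp(5*s/4)*exp(5*s**2/4))*exp(-1)*exp(-s**3)/(12*sqrt(9*s**2 + 5)), which equals f(s).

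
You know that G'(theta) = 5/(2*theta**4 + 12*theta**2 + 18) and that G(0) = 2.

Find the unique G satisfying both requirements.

G(theta) = (72*theta**2 + 15*theta + 5*sqrt(3)*(theta**2 + 3)*atan(sqrt(3)*theta/3) + 216)/(36*(theta**2 + 3))

Any candidate G(theta) must reproduce the stated G'(theta) exactly.
A general antiderivative is 5*theta/(12*theta**2 + 36) + 5*sqrt(3)*atan(sqrt(3)*theta/3)/36 + C.
The condition gives C = 2 - (0) = 2.
So G(theta) = (72*theta**2 + 15*theta + 5*sqrt(3)*(theta**2 + 3)*atan(sqrt(3)*theta/3) + 216)/(36*(theta**2 + 3)).
Check: d/dtheta[(72*theta**2 + 15*theta + 5*sqrt(3)*(theta**2 + 3)*atan(sqrt(3)*theta/3) + 216)/(36*(theta**2 + 3))] = 5/(2*theta**4 + 12*theta**2 + 18) = G'(theta).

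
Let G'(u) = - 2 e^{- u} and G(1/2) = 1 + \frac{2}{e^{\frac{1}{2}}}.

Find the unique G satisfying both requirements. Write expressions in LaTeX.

For G(u) to be correct, d/du[G] must agree with the stated G'(u) identically.
A general antiderivative is 2 e^{- u} + C.
The condition gives C = 1 + \frac{2}{e^{\frac{1}{2}}} - (\frac{2}{e^{\frac{1}{2}}}) = 1.
So G(u) = 1 + 2 e^{- u}.
Check: d/du[1 + 2 e^{- u}] = - 2 e^{- u} = G'(u).

G(u) = 1 + 2 e^{- u}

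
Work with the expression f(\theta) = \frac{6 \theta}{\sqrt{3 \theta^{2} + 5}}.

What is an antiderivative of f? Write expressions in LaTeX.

The substitution u = 3 \theta^{2} + 5 works: f is exactly (dF/du)*(du/d\theta) for that inner function.
Check: d/d\theta[2 \sqrt{3 \theta^{2} + 5}] = \frac{6 \theta}{\sqrt{3 \theta^{2} + 5}} = f(\theta).

An antiderivative is F(\theta) = 2 \sqrt{3 \theta^{2} + 5}.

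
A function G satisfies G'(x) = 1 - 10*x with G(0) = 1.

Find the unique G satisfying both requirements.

The proposed G(x) is checked by its d/dx: the result must match the given G'(x).
A general antiderivative is -5*x**2 + x + C.
The condition gives C = 1 - (0) = 1.
So G(x) = -5*x**2 + x + 1.
Check: d/dx[-5*x**2 + x + 1] = 1 - 10*x = G'(x).

G(x) = -5*x**2 + x + 1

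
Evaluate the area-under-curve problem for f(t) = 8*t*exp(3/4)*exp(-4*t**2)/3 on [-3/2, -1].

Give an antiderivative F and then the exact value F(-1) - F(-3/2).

The substitution u = 3/4 - 4*t**2 works: f is exactly (dF/du)*(du/dt) for that inner function.
F(t) = -exp(3/4 - 4*t**2)/3 is an antiderivative of f.
Check: d/dt[-exp(3/4 - 4*t**2)/3] = 8*t*exp(3/4)*exp(-4*t**2)/3 = f(t).
F(-1) = -exp(-13/4)/3; F(-3/2) = -exp(-33/4)/3.
Integral = F(-1) - F(-3/2) = -exp(-13/4)/3 + exp(-33/4)/3.

Antiderivative: F(t) = -exp(3/4 - 4*t**2)/3; value = -exp(-13/4)/3 + exp(-33/4)/3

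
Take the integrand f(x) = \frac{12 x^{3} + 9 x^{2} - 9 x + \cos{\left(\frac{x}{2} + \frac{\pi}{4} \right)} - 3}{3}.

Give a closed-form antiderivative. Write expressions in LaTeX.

A candidate is checked by its d/dx: the result must match f(x).
Check: d/dx[x^{4} + x^{3} - \frac{3 x^{2}}{2} - x + \frac{2 \sin{\left(\frac{x}{2} + \frac{\pi}{4} \right)}}{3}] = 4 x^{3} + 3 x^{2} - 3 x + \frac{\cos{\left(\frac{x}{2} + \frac{\pi}{4} \right)}}{3} - 1, which equals f(x).

An antiderivative is F(x) = x^{4} + x^{3} - \frac{3 x^{2}}{2} - x + \frac{2 \sin{\left(\frac{x}{2} + \frac{\pi}{4} \right)}}{3}.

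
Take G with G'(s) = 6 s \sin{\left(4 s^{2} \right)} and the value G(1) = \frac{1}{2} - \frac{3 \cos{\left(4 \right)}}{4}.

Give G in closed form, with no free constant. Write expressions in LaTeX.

G(s) = \frac{1}{2} - \frac{3 \cos{\left(4 s^{2} \right)}}{4}

The substitution u = 4 s^{2} works: G'(s) is exactly (dG/du)*(du/ds) for that inner function.
A general antiderivative is - \frac{3 \cos{\left(4 s^{2} \right)}}{4} + C.
The condition gives C = \frac{1}{2} - \frac{3 \cos{\left(4 \right)}}{4} - (- \frac{3 \cos{\left(4 \right)}}{4}) = \frac{1}{2}.
So G(s) = \frac{1}{2} - \frac{3 \cos{\left(4 s^{2} \right)}}{4}.
Check: d/ds[\frac{1}{2} - \frac{3 \cos{\left(4 s^{2} \right)}}{4}] = 6 s \sin{\left(4 s^{2} \right)} = G'(s).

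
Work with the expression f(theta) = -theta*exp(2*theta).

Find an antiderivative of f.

Recognize the product-rule pattern: f = u'v + uv' with u = 1/4 - theta/2, v = exp(2*theta), so integration by parts undoes it.
Check: d/dtheta[-(2*theta - 1)*exp(2*theta)/4] = -theta*exp(2*theta) = f(theta).

An antiderivative is F(theta) = -(2*theta - 1)*exp(2*theta)/4.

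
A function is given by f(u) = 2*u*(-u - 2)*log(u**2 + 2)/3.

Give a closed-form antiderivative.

An antiderivative is F(u) = -2*u**3*log(u**2 + 2)/9 + 4*u**3/27 - 2*u**2*log(u**2 + 2)/3 + 2*u**2/3 - 8*u/9 - 4*log(u**2 + 2)/3 + 8*sqrt(2)*atan(sqrt(2)*u/2)/9.

Since d/du undoes antidifferentiation here, F'(u) = f(u) is required of F(u).
Check: d/du[-2*u**3*log(u**2 + 2)/9 + 4*u**3/27 - 2*u**2*log(u**2 + 2)/3 + 2*u**2/3 - 8*u/9 - 4*log(u**2 + 2)/3 + 8*sqrt(2)*atan(sqrt(2)*u/2)/9] = -2*u**2*log(u**2 + 2)/3 - 4*u*log(u**2 + 2)/3, which equals f(u).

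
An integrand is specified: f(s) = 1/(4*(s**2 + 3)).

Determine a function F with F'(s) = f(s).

For F(s) to be correct the identity F'(s) - f(s) = 0 must hold.
Check: d/ds[sqrt(3)*atan(sqrt(3)*s/3)/12] = 1/(4*s**2 + 12), which equals f(s).

An antiderivative is F(s) = sqrt(3)*atan(sqrt(3)*s/3)/12.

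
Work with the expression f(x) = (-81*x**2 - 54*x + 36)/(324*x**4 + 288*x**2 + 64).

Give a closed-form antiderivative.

An antiderivative is F(x) = (3*x/4 + 1/4)/(3*x**2 + 4/3).

Recognize the product-rule pattern: f = u'v + uv' with u = 1/(3*x**2 + 4/3), v = 3*x/4 + 1/4, so integration by parts undoes it.
Check: d/dx[(3*x/4 + 1/4)/(3*x**2 + 4/3)] = (-81*x**2 - 54*x + 36)/(324*x**4 + 288*x**2 + 64) = f(x).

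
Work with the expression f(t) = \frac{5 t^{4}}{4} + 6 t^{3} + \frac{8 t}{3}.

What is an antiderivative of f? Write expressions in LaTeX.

Integrate term by term and add the pieces.
Check: d/dt[\frac{3 t^{5} + 18 t^{4} + 16 t^{2} - 24}{12}] = \frac{5 t^{4}}{4} + 6 t^{3} + \frac{8 t}{3} = f(t).

An antiderivative is F(t) = \frac{3 t^{5} + 18 t^{4} + 16 t^{2} - 24}{12}.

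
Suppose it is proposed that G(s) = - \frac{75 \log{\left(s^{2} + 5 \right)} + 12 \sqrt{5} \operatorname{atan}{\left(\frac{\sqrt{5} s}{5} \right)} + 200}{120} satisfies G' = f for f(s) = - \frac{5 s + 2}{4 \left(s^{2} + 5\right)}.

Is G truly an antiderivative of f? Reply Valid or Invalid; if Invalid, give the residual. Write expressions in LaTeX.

d/ds[G] = \frac{- 5 s - 2}{4 s^{2} + 20}
This equals f(s) exactly, so the claim holds.

Valid - differentiating G returns exactly f.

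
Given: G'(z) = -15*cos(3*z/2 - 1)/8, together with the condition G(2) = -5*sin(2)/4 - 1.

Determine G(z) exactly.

G(z) = -5*sin(3*z/2 - 1)/4 - 1

Whatever form G(z) takes, its d/dz must return the stated G'(z).
A general antiderivative is -5*sin(3*z/2 - 1)/4 + C.
The condition gives C = -5*sin(2)/4 - 1 - (-5*sin(2)/4) = -1.
So G(z) = -5*sin(3*z/2 - 1)/4 - 1.
Check: d/dz[-5*sin(3*z/2 - 1)/4 - 1] = -15*cos(3*z/2 - 1)/8 = G'(z).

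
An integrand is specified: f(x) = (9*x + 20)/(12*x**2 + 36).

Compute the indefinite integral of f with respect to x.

F(x) = 3*log(x**2 + 3)/8 + 5*sqrt(3)*atan(sqrt(3)*x/3)/9 + C

A first test for any F(x): its x-derivative must equal f(x) identically.
Check: d/dx[3*log(x**2 + 3)/8 + 5*sqrt(3)*atan(sqrt(3)*x/3)/9] = (9*x + 20)/(12*x**2 + 36) = f(x).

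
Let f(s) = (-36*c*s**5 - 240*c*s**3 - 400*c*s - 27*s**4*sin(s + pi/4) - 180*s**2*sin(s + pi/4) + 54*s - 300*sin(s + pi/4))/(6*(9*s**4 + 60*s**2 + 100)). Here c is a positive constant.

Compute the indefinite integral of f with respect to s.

Whatever form F(s) takes, F'(s) = f(s) is non-negotiable.
Check: d/ds[(-2*c*s**2*(3*s**2 + 10) + 3*(3*s**2 + 10)*cos(s + pi/4) - 9)/(6*(3*s**2 + 10))] = (-36*c*s**5 - 240*c*s**3 - 400*c*s - 27*s**4*sin(s + pi/4) - 180*s**2*sin(s + pi/4) + 54*s - 300*sin(s + pi/4))/(54*s**4 + 360*s**2 + 600), which equals f(s).

F(s) = (-2*c*s**2*(3*s**2 + 10) + 3*(3*s**2 + 10)*cos(s + pi/4) - 9)/(6*(3*s**2 + 10)) + C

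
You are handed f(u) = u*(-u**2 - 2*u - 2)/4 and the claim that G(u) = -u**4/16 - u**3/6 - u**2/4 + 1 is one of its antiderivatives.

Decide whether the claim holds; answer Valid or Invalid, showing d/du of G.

d/du[G] = -u**3/4 - u**2/2 - u/2
This equals f(u) exactly, so the claim holds.

Valid. The derivative of G reproduces f.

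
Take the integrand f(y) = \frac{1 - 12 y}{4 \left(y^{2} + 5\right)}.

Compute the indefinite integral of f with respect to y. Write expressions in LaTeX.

Since d/dy undoes antidifferentiation here, F'(y) = f(y) is required of F(y).
Check: d/dy[\frac{- 30 \log{\left(y^{2} + 5 \right)} + \sqrt{5} \operatorname{atan}{\left(\frac{\sqrt{5} y}{5} \right)}}{20}] = \frac{1 - 12 y}{4 y^{2} + 20}, which equals f(y).

F(y) = \frac{- 30 \log{\left(y^{2} + 5 \right)} + \sqrt{5} \operatorname{atan}{\left(\frac{\sqrt{5} y}{5} \right)}}{20} + C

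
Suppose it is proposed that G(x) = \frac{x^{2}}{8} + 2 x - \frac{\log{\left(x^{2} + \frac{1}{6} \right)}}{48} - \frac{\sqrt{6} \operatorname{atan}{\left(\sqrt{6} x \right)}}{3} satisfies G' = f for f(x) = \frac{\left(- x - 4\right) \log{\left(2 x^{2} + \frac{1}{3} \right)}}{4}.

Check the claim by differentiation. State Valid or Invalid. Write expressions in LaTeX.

Invalid: d/dx[G] - f = \frac{6 x^{3} \log{\left(2 x^{2} + \frac{1}{3} \right)} + 6 x^{3} + 24 x^{2} \log{\left(2 x^{2} + \frac{1}{3} \right)} + 48 x^{2} + x \log{\left(2 x^{2} + \frac{1}{3} \right)} + 4 \log{\left(2 x^{2} + \frac{1}{3} \right)}}{24 x^{2} + 4}, which is not 0.

d/dx[G] = \frac{3 x^{3} + 24 x^{2}}{12 x^{2} + 2}
d/dx[G] - f(x) = \frac{6 x^{3} \log{\left(2 x^{2} + \frac{1}{3} \right)} + 6 x^{3} + 24 x^{2} \log{\left(2 x^{2} + \frac{1}{3} \right)} + 48 x^{2} + x \log{\left(2 x^{2} + \frac{1}{3} \right)} + 4 \log{\left(2 x^{2} + \frac{1}{3} \right)}}{24 x^{2} + 4} != 0.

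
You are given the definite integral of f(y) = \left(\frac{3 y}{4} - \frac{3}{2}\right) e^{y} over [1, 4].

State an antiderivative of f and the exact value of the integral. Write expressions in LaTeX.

f has the shape u'v + uv' for u = \frac{3 y}{4} - \frac{9}{4} and v = e^{y} — it is the derivative of the product u*v.
F(y) = \frac{3 y e^{y}}{4} - \frac{9 e^{y}}{4} is an antiderivative of f.
Check: d/dy[\frac{3 y e^{y}}{4} - \frac{9 e^{y}}{4}] = \frac{3 y e^{y}}{4} - \frac{3 e^{y}}{2}, which equals f(y).
F(4) = \frac{3 e^{4}}{4}; F(1) = - \frac{3 e}{2}.
Integral = F(4) - F(1) = \frac{3 e}{2} + \frac{3 e^{4}}{4}.

Antiderivative: F(y) = \frac{3 y e^{y}}{4} - \frac{9 e^{y}}{4}; value = \frac{3 e}{2} + \frac{3 e^{4}}{4}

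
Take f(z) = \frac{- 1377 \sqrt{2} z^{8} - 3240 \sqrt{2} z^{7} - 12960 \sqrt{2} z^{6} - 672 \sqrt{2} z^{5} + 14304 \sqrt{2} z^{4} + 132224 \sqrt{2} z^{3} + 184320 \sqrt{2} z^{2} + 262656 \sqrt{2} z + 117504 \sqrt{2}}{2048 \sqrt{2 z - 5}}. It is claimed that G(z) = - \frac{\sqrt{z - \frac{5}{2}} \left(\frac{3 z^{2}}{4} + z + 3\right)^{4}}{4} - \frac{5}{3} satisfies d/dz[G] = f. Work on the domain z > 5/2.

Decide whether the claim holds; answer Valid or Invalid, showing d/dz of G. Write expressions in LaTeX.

Valid - the claim checks out under differentiation.

d/dz[G] = \frac{\sqrt{2} \left(- 1377 z^{8} - 3240 z^{7} - 12960 z^{6} - 672 z^{5} + 14304 z^{4} + 132224 z^{3} + 184320 z^{2} + 262656 z + 117504\right)}{2048 \sqrt{2 z - 5}}
This equals f(z) exactly, so the claim holds.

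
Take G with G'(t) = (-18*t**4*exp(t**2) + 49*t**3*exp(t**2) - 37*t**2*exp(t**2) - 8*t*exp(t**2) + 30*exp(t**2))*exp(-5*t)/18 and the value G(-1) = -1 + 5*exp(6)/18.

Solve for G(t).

Recognize the product-rule pattern: G'(t) = u'v + uv' with u = -t**3/2 + t**2/9 - 1/3, v = exp(t**2 - 5*t), so integration by parts undoes it.
A general antiderivative is (-3*t**3/2 + t**2/3 - 1)*exp(t**2 - 5*t)/3 + C.
The condition gives C = -1 + 5*exp(6)/18 - (5*exp(6)/18) = -1.
So G(t) = ((-9*t**3 + 2*t**2 - 6)*exp(t**2 - 5*t) - 18)/18.
Check: d/dt[((-9*t**3 + 2*t**2 - 6)*exp(t**2 - 5*t) - 18)/18] = -t**4*exp(-5*t)*exp(t**2) + 49*t**3*exp(-5*t)*exp(t**2)/18 - 37*t**2*exp(-5*t)*exp(t**2)/18 - 4*t*exp(-5*t)*exp(t**2)/9 + 5*exp(-5*t)*exp(t**2)/3, which equals G'(t).

G(t) = ((-9*t**3 + 2*t**2 - 6)*exp(t**2 - 5*t) - 18)/18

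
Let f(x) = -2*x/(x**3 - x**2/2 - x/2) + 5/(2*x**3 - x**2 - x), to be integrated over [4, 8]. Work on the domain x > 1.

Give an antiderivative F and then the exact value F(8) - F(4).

Factor the denominator (x*(x - 1)*(2*x + 1)) and decompose: f = 28/(3*(2*x + 1)) + 1/(3*(x - 1)) - 5/x; each piece integrates to a log, atan, or power term.
F(x) = -5*log(x) + log(x - 1)/3 + 14*log(x + 1/2)/3 is an antiderivative of f.
Check: d/dx[-5*log(x) + log(x - 1)/3 + 14*log(x + 1/2)/3] = (5 - 4*x)/(2*x**3 - x**2 - x), which equals f(x).
F(8) = -5*log(8) + log(7)/3 + 14*log(17/2)/3; F(4) = -5*log(4) + log(3)/3 + 14*log(9/2)/3.
Integral = F(8) - F(4) = -5*log(8) - 14*log(9/2)/3 - log(3)/3 + log(7)/3 + 5*log(4) + 14*log(17/2)/3.

Antiderivative: F(x) = -5*log(x) + log(x - 1)/3 + 14*log(x + 1/2)/3; value = -5*log(8) - 14*log(9/2)/3 - log(3)/3 + log(7)/3 + 5*log(4) + 14*log(17/2)/3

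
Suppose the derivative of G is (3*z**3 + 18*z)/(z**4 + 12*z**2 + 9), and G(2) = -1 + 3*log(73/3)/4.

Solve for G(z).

G(z) = 3*log(z**4/3 + 4*z**2 + 3)/4 - 1

The substitution u = z**4/3 + 4*z**2 + 3 works: G'(z) is exactly (dG/du)*(du/dz) for that inner function.
A general antiderivative is 3*log(z**4/3 + 4*z**2 + 3)/4 + C.
The condition gives C = -1 + 3*log(73/3)/4 - (3*log(73/3)/4) = -1.
So G(z) = 3*log(z**4/3 + 4*z**2 + 3)/4 - 1.
Check: d/dz[3*log(z**4/3 + 4*z**2 + 3)/4 - 1] = (3*z**3 + 18*z)/(z**4 + 12*z**2 + 9) = G'(z).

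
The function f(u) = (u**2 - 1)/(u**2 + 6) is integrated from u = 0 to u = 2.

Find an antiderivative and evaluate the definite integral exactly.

For F(u) to be correct the identity F'(u) - f(u) = 0 must hold.
F(u) = (6*u - 7*sqrt(6)*atan(sqrt(6)*u/6))/6 is an antiderivative of f.
Check: d/du[(6*u - 7*sqrt(6)*atan(sqrt(6)*u/6))/6] = (u**2 - 1)/(u**2 + 6) = f(u).
F(2) = -7*sqrt(6)*atan(sqrt(6)/3)/6 + 2; F(0) = 0.
Integral = F(2) - F(0) = -7*sqrt(6)*atan(sqrt(6)/3)/6 + 2.

Antiderivative: F(u) = (6*u - 7*sqrt(6)*atan(sqrt(6)*u/6))/6; value = -7*sqrt(6)*atan(sqrt(6)/3)/6 + 2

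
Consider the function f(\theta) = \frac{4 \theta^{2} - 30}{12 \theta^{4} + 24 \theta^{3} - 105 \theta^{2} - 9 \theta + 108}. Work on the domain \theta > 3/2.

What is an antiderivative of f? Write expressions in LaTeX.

Factor the denominator (3 \left(\theta + 1\right) \left(\theta + 4\right) \left(2 \theta - 3\right)^{2}) and decompose: f = \frac{888}{3025 \left(2 \theta - 3\right)} - \frac{28}{55 \left(2 \theta - 3\right)^{2}} - \frac{34}{1089 \left(\theta + 4\right)} - \frac{26}{225 \left(\theta + 1\right)}; each piece integrates to a log, atan, or power term.
Check: d/d\theta[\frac{444 \log{\left(\theta - \frac{3}{2} \right)}}{3025} - \frac{26 \log{\left(\theta + 1 \right)}}{225} - \frac{34 \log{\left(\theta + 4 \right)}}{1089} + \frac{14}{110 \theta - 165}] = \frac{4 \theta^{2} - 30}{12 \theta^{4} + 24 \theta^{3} - 105 \theta^{2} - 9 \theta + 108} = f(\theta).

An antiderivative is F(\theta) = \frac{444 \log{\left(\theta - \frac{3}{2} \right)}}{3025} - \frac{26 \log{\left(\theta + 1 \right)}}{225} - \frac{34 \log{\left(\theta + 4 \right)}}{1089} + \frac{14}{110 \theta - 165}.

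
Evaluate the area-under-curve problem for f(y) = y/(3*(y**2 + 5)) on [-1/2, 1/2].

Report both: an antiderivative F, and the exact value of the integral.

Antiderivative: F(y) = log(y**2 + 5)/6; value = 0

f matches the chain-rule pattern g'(h)*h' with inner function h(y) = y**2 + 5; substituting u = h(y) collapses the integral.
F(y) = log(y**2 + 5)/6 is an antiderivative of f.
Check: d/dy[log(y**2 + 5)/6] = y/(3*y**2 + 15), which equals f(y).
F(1/2) = log(21/4)/6; F(-1/2) = log(21/4)/6.
Integral = F(1/2) - F(-1/2) = 0.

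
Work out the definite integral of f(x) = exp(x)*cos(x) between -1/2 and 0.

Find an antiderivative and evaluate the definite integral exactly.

Since d/dx undoes antidifferentiation here, F'(x) = f(x) is required of F(x).
F(x) = (sin(x) + cos(x))*exp(x)/2 is an antiderivative of f.
Check: d/dx[(sin(x) + cos(x))*exp(x)/2] = exp(x)*cos(x) = f(x).
F(0) = 1/2; F(-1/2) = -exp(-1/2)*sin(1/2)/2 + exp(-1/2)*cos(1/2)/2.
Integral = F(0) - F(-1/2) = -exp(-1/2)*cos(1/2)/2 + exp(-1/2)*sin(1/2)/2 + 1/2.

Antiderivative: F(x) = (sin(x) + cos(x))*exp(x)/2; value = -exp(-1/2)*cos(1/2)/2 + exp(-1/2)*sin(1/2)/2 + 1/2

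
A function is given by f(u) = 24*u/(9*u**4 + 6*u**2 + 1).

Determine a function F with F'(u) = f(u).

f matches the chain-rule pattern g'(h)*h' with inner function h(u) = 3*u**2 + 1; substituting w = h(u) collapses the integral.
Check: d/du[-4/(3*u**2 + 1)] = 24*u/(9*u**4 + 6*u**2 + 1) = f(u).

An antiderivative is F(u) = -4/(3*u**2 + 1).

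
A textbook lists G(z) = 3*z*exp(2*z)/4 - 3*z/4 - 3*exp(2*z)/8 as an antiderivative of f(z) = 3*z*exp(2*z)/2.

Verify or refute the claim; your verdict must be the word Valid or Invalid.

Invalid: d/dz[G] - f = -3/4, which is not 0.

d/dz[G] = 3*z*exp(2*z)/2 - 3/4
d/dz[G] - f(z) = -3/4 != 0.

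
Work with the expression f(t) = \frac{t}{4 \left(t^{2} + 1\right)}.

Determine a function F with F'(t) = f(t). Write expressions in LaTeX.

An antiderivative is F(t) = \frac{\log{\left(t^{2} + 1 \right)}}{8}.

f matches the chain-rule pattern g'(h)*h' with inner function h(t) = t^{2} + 1; substituting u = h(t) collapses the integral.
Check: d/dt[\frac{\log{\left(t^{2} + 1 \right)}}{8}] = \frac{t}{4 t^{2} + 4}, which equals f(t).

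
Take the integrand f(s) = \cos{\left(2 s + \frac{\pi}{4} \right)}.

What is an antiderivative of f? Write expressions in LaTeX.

An antiderivative is F(s) = \frac{\sin{\left(2 s + \frac{\pi}{4} \right)}}{2}.

Differentiate the proposed F(s) back; it has to land on f(s) exactly.
Check: d/ds[\frac{\sin{\left(2 s + \frac{\pi}{4} \right)}}{2}] = \cos{\left(2 s + \frac{\pi}{4} \right)} = f(s).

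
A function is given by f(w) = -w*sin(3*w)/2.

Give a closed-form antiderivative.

An antiderivative is F(w) = (3*w*cos(3*w) - sin(3*w))/18.

Differentiate the proposed F(w) back; it has to land on f(w) exactly.
Check: d/dw[(3*w*cos(3*w) - sin(3*w))/18] = -w*sin(3*w)/2 = f(w).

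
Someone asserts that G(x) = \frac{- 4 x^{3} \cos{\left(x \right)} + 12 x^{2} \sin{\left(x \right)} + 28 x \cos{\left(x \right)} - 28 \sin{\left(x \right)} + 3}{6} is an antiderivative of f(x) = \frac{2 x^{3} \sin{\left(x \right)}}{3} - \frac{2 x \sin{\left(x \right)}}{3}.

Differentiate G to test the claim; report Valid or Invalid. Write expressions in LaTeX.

Valid. The derivative of G reproduces f.

d/dx[G] = \frac{2 x^{3} \sin{\left(x \right)}}{3} - \frac{2 x \sin{\left(x \right)}}{3}
This equals f(x) exactly, so the claim holds.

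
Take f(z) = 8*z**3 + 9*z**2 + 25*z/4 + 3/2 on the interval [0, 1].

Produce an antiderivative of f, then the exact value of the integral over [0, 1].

The substitution u = 2*z**2 + 3*z/2 + 1 works: f is exactly (dF/du)*(du/dz) for that inner function.
F(z) = 2*z**4 + 3*z**3 + 25*z**2/8 + 3*z/2 is an antiderivative of f.
Check: d/dz[2*z**4 + 3*z**3 + 25*z**2/8 + 3*z/2] = 8*z**3 + 9*z**2 + 25*z/4 + 3/2 = f(z).
F(1) = 77/8; F(0) = 0.
Integral = F(1) - F(0) = 77/8.

Antiderivative: F(z) = 2*z**4 + 3*z**3 + 25*z**2/8 + 3*z/2; value = 77/8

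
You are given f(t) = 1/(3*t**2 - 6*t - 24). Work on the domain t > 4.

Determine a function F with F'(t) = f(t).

Factor the denominator (3*(t - 4)*(t + 2)) and decompose: f = -1/(18*(t + 2)) + 1/(18*(t - 4)); each piece integrates to a log, atan, or power term.
Check: d/dt[log(t - 4)/18 - log(t + 2)/18] = 1/(3*t**2 - 6*t - 24) = f(t).

An antiderivative is F(t) = log(t - 4)/18 - log(t + 2)/18.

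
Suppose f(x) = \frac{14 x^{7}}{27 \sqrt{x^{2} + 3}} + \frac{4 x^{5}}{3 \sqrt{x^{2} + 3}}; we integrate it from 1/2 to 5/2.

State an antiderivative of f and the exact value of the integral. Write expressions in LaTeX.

Antiderivative: F(x) = \frac{2 x^{6} \sqrt{x^{2} + 3}}{27}; value = - \frac{\sqrt{13}}{1728} + \frac{15625 \sqrt{37}}{1728}

f has the shape u'v + uv' for u = \frac{2 x^{6}}{27} and v = \sqrt{x^{2} + 3} — it is the derivative of the product u*v.
F(x) = \frac{2 x^{6} \sqrt{x^{2} + 3}}{27} is an antiderivative of f.
Check: d/dx[\frac{2 x^{6} \sqrt{x^{2} + 3}}{27}] = \frac{14 x^{7} + 36 x^{5}}{27 \sqrt{x^{2} + 3}}, which equals f(x).
F(5/2) = \frac{15625 \sqrt{37}}{1728}; F(1/2) = \frac{\sqrt{13}}{1728}.
Integral = F(5/2) - F(1/2) = - \frac{\sqrt{13}}{1728} + \frac{15625 \sqrt{37}}{1728}.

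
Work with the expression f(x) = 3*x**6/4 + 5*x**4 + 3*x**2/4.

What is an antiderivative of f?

The integrand splits into summands that can be handled one at a time.
Check: d/dx[3*x**7/28 + x**5 + x**3/4] = 3*x**6/4 + 5*x**4 + 3*x**2/4 = f(x).

An antiderivative is F(x) = 3*x**7/28 + x**5 + x**3/4.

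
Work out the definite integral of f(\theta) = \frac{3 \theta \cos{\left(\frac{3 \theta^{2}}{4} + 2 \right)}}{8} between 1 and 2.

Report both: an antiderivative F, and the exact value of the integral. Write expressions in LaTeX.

f matches the chain-rule pattern g'(h)*h' with inner function h(\theta) = \frac{3 \theta^{2}}{4} + 2; substituting u = h(\theta) collapses the integral.
F(\theta) = \frac{\sin{\left(\frac{3 \theta^{2}}{4} + 2 \right)}}{4} is an antiderivative of f.
Check: d/d\theta[\frac{\sin{\left(\frac{3 \theta^{2}}{4} + 2 \right)}}{4}] = \frac{3 \theta \cos{\left(\frac{3 \theta^{2}}{4} + 2 \right)}}{8} = f(\theta).
F(2) = \frac{\sin{\left(5 \right)}}{4}; F(1) = \frac{\sin{\left(\frac{11}{4} \right)}}{4}.
Integral = F(2) - F(1) = \frac{\sin{\left(5 \right)}}{4} - \frac{\sin{\left(\frac{11}{4} \right)}}{4}.

Antiderivative: F(\theta) = \frac{\sin{\left(\frac{3 \theta^{2}}{4} + 2 \right)}}{4}; value = \frac{\sin{\left(5 \right)}}{4} - \frac{\sin{\left(\frac{11}{4} \right)}}{4}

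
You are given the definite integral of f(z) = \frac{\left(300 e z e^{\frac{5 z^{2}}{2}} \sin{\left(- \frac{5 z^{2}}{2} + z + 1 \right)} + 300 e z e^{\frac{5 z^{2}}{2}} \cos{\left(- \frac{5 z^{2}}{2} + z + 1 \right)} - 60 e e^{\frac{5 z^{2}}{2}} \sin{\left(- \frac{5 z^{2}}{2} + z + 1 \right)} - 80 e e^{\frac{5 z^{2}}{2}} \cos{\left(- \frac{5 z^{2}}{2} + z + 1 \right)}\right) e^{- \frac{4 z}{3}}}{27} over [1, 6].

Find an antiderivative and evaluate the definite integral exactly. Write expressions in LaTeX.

Antiderivative: F(z) = \frac{20 e e^{- \frac{4 z}{3}} e^{\frac{5 z^{2}}{2}} \cos{\left(- \frac{5 z^{2}}{2} + z + 1 \right)}}{9}; value = - \frac{20 e^{\frac{13}{6}} \cos{\left(\frac{1}{2} \right)}}{9} + \frac{20 e^{83} \cos{\left(83 \right)}}{9}

Recognize the product-rule pattern: f = u'v + uv' with u = \frac{20 \cos{\left(- \frac{5 z^{2}}{2} + z + 1 \right)}}{9}, v = e^{\frac{5 z^{2}}{2} - \frac{4 z}{3} + 1}, so integration by parts undoes it.
F(z) = \frac{20 e e^{- \frac{4 z}{3}} e^{\frac{5 z^{2}}{2}} \cos{\left(- \frac{5 z^{2}}{2} + z + 1 \right)}}{9} is an antiderivative of f.
Check: d/dz[\frac{20 e e^{- \frac{4 z}{3}} e^{\frac{5 z^{2}}{2}} \cos{\left(- \frac{5 z^{2}}{2} + z + 1 \right)}}{9}] = \frac{\left(300 e z e^{\frac{5 z^{2}}{2}} \sin{\left(- \frac{5 z^{2}}{2} + z + 1 \right)} + 300 e z e^{\frac{5 z^{2}}{2}} \cos{\left(- \frac{5 z^{2}}{2} + z + 1 \right)} - 60 e e^{\frac{5 z^{2}}{2}} \sin{\left(- \frac{5 z^{2}}{2} + z + 1 \right)} - 80 e e^{\frac{5 z^{2}}{2}} \cos{\left(- \frac{5 z^{2}}{2} + z + 1 \right)}\right) e^{- \frac{4 z}{3}}}{27} = f(z).
F(6) = \frac{20 e^{83} \cos{\left(83 \right)}}{9}; F(1) = \frac{20 e^{\frac{13}{6}} \cos{\left(\frac{1}{2} \right)}}{9}.
Integral = F(6) - F(1) = - \frac{20 e^{\frac{13}{6}} \cos{\left(\frac{1}{2} \right)}}{9} + \frac{20 e^{83} \cos{\left(83 \right)}}{9}.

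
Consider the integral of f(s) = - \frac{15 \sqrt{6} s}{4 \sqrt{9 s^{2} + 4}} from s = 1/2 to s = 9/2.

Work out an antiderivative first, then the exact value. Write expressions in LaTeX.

Antiderivative: F(s) = - \frac{5 \sqrt{\frac{3 s^{2}}{2} + \frac{2}{3}}}{2}; value = - \frac{5 \sqrt{4470}}{24} + \frac{25 \sqrt{6}}{24}

f matches the chain-rule pattern g'(h)*h' with inner function h(s) = \frac{3 s^{2}}{2} + \frac{2}{3}; substituting u = h(s) collapses the integral.
F(s) = - \frac{5 \sqrt{\frac{3 s^{2}}{2} + \frac{2}{3}}}{2} is an antiderivative of f.
Check: d/ds[- \frac{5 \sqrt{\frac{3 s^{2}}{2} + \frac{2}{3}}}{2}] = - \frac{15 \sqrt{6} s}{4 \sqrt{9 s^{2} + 4}} = f(s).
F(9/2) = - \frac{5 \sqrt{4470}}{24}; F(1/2) = - \frac{25 \sqrt{6}}{24}.
Integral = F(9/2) - F(1/2) = - \frac{5 \sqrt{4470}}{24} + \frac{25 \sqrt{6}}{24}.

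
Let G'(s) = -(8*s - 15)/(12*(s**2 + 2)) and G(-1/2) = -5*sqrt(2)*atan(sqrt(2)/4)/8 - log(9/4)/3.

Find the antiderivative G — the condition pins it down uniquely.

G(s) = (-8*log(s**2 + 2) + 15*sqrt(2)*atan(sqrt(2)*s/2))/24

A candidate passes only if d/ds[G] lands on the given G'(s) exactly.
A general antiderivative is -log(s**2 + 2)/3 + 5*sqrt(2)*atan(sqrt(2)*s/2)/8 + C.
The condition gives C = -5*sqrt(2)*atan(sqrt(2)/4)/8 - log(9/4)/3 - (-5*sqrt(2)*atan(sqrt(2)/4)/8 - log(9/4)/3) = 0.
So G(s) = (-8*log(s**2 + 2) + 15*sqrt(2)*atan(sqrt(2)*s/2))/24.
Check: d/ds[(-8*log(s**2 + 2) + 15*sqrt(2)*atan(sqrt(2)*s/2))/24] = (15 - 8*s)/(12*s**2 + 24), which equals G'(s).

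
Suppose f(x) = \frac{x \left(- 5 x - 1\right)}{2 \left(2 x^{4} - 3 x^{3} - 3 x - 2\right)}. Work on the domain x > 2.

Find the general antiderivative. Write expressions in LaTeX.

The denominator factors as 2 \left(x - 2\right) \left(2 x + 1\right) \left(x^{2} + 1\right); partial fractions split f into directly integrable pieces: \frac{19 x - 17}{50 \left(x^{2} + 1\right)} + \frac{3}{25 \left(2 x + 1\right)} - \frac{11}{25 \left(x - 2\right)}.
Check: d/dx[\frac{- 44 \log{\left(x - 2 \right)} + 6 \log{\left(x + \frac{1}{2} \right)} + 19 \log{\left(x^{2} + 1 \right)} - 34 \operatorname{atan}{\left(x \right)}}{100}] = \frac{- 5 x^{2} - x}{4 x^{4} - 6 x^{3} - 6 x - 4}, which equals f(x).

F(x) = \frac{- 44 \log{\left(x - 2 \right)} + 6 \log{\left(x + \frac{1}{2} \right)} + 19 \log{\left(x^{2} + 1 \right)} - 34 \operatorname{atan}{\left(x \right)}}{100} + C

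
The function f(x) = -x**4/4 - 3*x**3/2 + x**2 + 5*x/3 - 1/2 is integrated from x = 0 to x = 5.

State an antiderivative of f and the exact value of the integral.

Integrate term by term and add the pieces.
F(x) = -x**5/20 - 3*x**4/8 + x**3/3 + 5*x**2/6 - x/2 is an antiderivative of f.
Check: d/dx[-x**5/20 - 3*x**4/8 + x**3/3 + 5*x**2/6 - x/2] = -x**4/4 - 3*x**3/2 + x**2 + 5*x/3 - 1/2 = f(x).
F(5) = -2645/8; F(0) = 0.
Integral = F(5) - F(0) = -2645/8.

Antiderivative: F(x) = -x**5/20 - 3*x**4/8 + x**3/3 + 5*x**2/6 - x/2; value = -2645/8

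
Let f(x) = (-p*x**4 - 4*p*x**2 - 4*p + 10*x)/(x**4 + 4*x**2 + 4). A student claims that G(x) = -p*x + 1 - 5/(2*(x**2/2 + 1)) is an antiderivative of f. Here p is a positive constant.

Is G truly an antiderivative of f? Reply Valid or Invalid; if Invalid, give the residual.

d/dx[G] = (-p*x**4 - 4*p*x**2 - 4*p + 10*x)/(x**4 + 4*x**2 + 4)
This equals f(x) exactly, so the claim holds.

Valid - the claim checks out under differentiation.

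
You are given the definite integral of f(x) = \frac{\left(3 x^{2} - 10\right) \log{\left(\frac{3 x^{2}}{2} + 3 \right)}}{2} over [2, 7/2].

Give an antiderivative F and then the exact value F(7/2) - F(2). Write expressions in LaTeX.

A first test for any F(x): its x-derivative must equal f(x) identically.
F(x) = - \frac{x^{3}}{3} + 12 x + \left(\frac{x^{3}}{2} - 5 x\right) \log{\left(\frac{3 x^{2}}{2} + 3 \right)} - 12 \sqrt{2} \operatorname{atan}{\left(\frac{\sqrt{2} x}{2} \right)} is an antiderivative of f.
Check: d/dx[- \frac{x^{3}}{3} + 12 x + \left(\frac{x^{3}}{2} - 5 x\right) \log{\left(\frac{3 x^{2}}{2} + 3 \right)} - 12 \sqrt{2} \operatorname{atan}{\left(\frac{\sqrt{2} x}{2} \right)}] = \frac{3 x^{2} \log{\left(\frac{x^{2}}{2} + 1 \right)}}{2} + \frac{3 x^{2} \log{\left(3 \right)}}{2} - 5 \log{\left(\frac{x^{2}}{2} + 1 \right)} - 5 \log{\left(3 \right)}, which equals f(x).
F(7/2) = - 12 \sqrt{2} \operatorname{atan}{\left(\frac{7 \sqrt{2}}{4} \right)} + \frac{63 \log{\left(\frac{171}{8} \right)}}{16} + \frac{665}{24}; F(2) = - 12 \sqrt{2} \operatorname{atan}{\left(\sqrt{2} \right)} - 6 \log{\left(9 \right)} + \frac{64}{3}.
Integral = F(7/2) - F(2) = - 12 \sqrt{2} \operatorname{atan}{\left(\frac{7 \sqrt{2}}{4} \right)} + \frac{51}{8} + \frac{63 \log{\left(\frac{171}{8} \right)}}{16} + 6 \log{\left(9 \right)} + 12 \sqrt{2} \operatorname{atan}{\left(\sqrt{2} \right)}.

Antiderivative: F(x) = - \frac{x^{3}}{3} + 12 x + \left(\frac{x^{3}}{2} - 5 x\right) \log{\left(\frac{3 x^{2}}{2} + 3 \right)} - 12 \sqrt{2} \operatorname{atan}{\left(\frac{\sqrt{2} x}{2} \right)}; value = - 12 \sqrt{2} \operatorname{atan}{\left(\frac{7 \sqrt{2}}{4} \right)} + \frac{51}{8} + \frac{63 \log{\left(\frac{171}{8} \right)}}{16} + 6 \log{\left(9 \right)} + 12 \sqrt{2} \operatorname{atan}{\left(\sqrt{2} \right)}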